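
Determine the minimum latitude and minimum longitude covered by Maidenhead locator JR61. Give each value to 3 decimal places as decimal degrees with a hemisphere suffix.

Field J=9, R=17: +9·20° lon, +17·10° lat → SW at lon 0°, lat 80°.
Square 6, 1: +6·2° lon, +1·1° lat → SW at lon 12°, lat 81°.
latitude 81.000° N, longitude 12.000° E.

81.000° N, 12.000° E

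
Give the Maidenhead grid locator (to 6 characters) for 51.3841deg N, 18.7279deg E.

JO91ij

Add 180° to longitude and 90° to latitude: 198.7279, 141.3841.
Field: lon ⌊198.7279/20⌋ = 9 → J; lat ⌊141.3841/10⌋ = 14 → O.
Square: lon ⌊18.7279/2⌋ = 9; lat ⌊1.3841/1⌋ = 1.
Subsquare: lon ⌊0.7279/0.0833333⌋ = 8 → i; lat ⌊0.3841/0.0416667⌋ = 9 → j.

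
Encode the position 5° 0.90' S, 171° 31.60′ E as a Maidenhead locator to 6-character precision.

RI54sx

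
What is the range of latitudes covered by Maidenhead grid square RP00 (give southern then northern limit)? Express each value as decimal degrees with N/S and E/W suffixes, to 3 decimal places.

Field R=17, P=15: +17·20° lon, +15·10° lat → SW at lon 160°, lat 60°.
Square 0, 0: +0·2° lon, +0·1° lat → SW at lon 160°, lat 60°.
Cell spans 2° lon × 1° lat.
south 60.000° N, north 61.000° N.

60.000° N, 61.000° N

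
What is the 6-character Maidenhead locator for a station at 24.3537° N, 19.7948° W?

IL04ci

Shift to the Maidenhead origin (180°W, 90°S): lon 160.2052, lat 114.3537.
Field: lon ⌊160.2052/20⌋ = 8 → I; lat ⌊114.3537/10⌋ = 11 → L.
Square: lon ⌊0.2052/2⌋ = 0; lat ⌊4.3537/1⌋ = 4.
Subsquare: lon ⌊0.2052/0.0833333⌋ = 2 → c; lat ⌊0.3537/0.0416667⌋ = 8 → i.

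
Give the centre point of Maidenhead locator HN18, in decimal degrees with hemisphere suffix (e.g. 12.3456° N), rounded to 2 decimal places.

Field H=7, N=13: +7·20° lon, +13·10° lat → SW at lon -40°, lat 40°.
Square 1, 8: +1·2° lon, +8·1° lat → SW at lon -38°, lat 48°.
Cell spans 2° lon × 1° lat. Centre is SW corner plus half of each.
latitude 48.50° N, longitude 37.00° W.

48.50° N, 37.00° W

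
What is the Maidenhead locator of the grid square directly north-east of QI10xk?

Longitude subsquare x = 23; +1 → 24, wraps to 0 = a, carry into square.
Longitude square 1; +1 → 2.
Latitude subsquare k = 10; +1 → 11 = l.

QI20al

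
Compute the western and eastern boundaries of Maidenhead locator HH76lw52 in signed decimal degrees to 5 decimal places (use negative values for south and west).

Field H=7, H=7: +7·20° lon, +7·10° lat → SW at lon -40°, lat -20°.
Square 7, 6: +7·2° lon, +6·1° lat → SW at lon -26°, lat -14°.
Subsquare l=11, w=22: +11·0.0833333° lon, +22·0.0416667° lat → SW at lon -25.0833°, lat -13.0833°.
Extended square 5, 2: +5·0.00833333° lon, +2·0.00416667° lat → SW at lon -25.0417°, lat -13.075°.
Cell spans 0.00833333° lon × 0.00416667° lat.
west -25.04167, east -25.03333.

-25.04167, -25.03333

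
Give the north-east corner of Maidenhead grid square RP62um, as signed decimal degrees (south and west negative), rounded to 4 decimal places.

62.5417, 173.7500

Field R=17, P=15: +17·20° lon, +15·10° lat → SW at lon 160°, lat 60°.
Square 6, 2: +6·2° lon, +2·1° lat → SW at lon 172°, lat 62°.
Subsquare u=20, m=12: +20·0.0833333° lon, +12·0.0416667° lat → SW at lon 173.667°, lat 62.5°.
Cell spans 0.0833333° lon × 0.0416667° lat. NE corner is SW corner plus one full cell.
latitude 62.5417, longitude 173.7500.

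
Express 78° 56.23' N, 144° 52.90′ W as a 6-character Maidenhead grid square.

BQ78nw

Offset from 180°W / 90°S: lon 35.1183°, lat 168.9372°.
Field: lon ⌊35.1183/20⌋ = 1 → B; lat ⌊168.9372/10⌋ = 16 → Q.
Square: lon ⌊15.1183/2⌋ = 7; lat ⌊8.9372/1⌋ = 8.
Subsquare: lon ⌊1.1183/0.0833333⌋ = 13 → n; lat ⌊0.9372/0.0416667⌋ = 22 → w.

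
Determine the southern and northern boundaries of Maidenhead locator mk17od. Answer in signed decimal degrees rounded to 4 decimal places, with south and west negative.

Field M=12, K=10: +12·20° lon, +10·10° lat → SW at lon 60°, lat 10°.
Square 1, 7: +1·2° lon, +7·1° lat → SW at lon 62°, lat 17°.
Subsquare o=14, d=3: +14·0.0833333° lon, +3·0.0416667° lat → SW at lon 63.1667°, lat 17.125°.
Cell spans 0.0833333° lon × 0.0416667° lat.
south 17.1250, north 17.1667.

17.1250, 17.1667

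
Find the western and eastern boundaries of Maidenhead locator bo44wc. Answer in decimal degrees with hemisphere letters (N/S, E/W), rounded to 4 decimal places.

150.1667° W, 150.0833° W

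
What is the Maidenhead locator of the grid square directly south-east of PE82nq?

Longitude subsquare n = 13; +1 → 14 = o.
Latitude subsquare q = 16; −1 → 15 = p.

PE82op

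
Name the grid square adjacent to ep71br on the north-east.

EP71cs

Longitude subsquare b = 1; +1 → 2 = c.
Latitude subsquare r = 17; +1 → 18 = s.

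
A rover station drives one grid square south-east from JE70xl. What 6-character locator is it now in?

JE80ak

Longitude subsquare x = 23; +1 → 24, wraps to 0 = a, carry into square.
Longitude square 7; +1 → 8.
Latitude subsquare l = 11; −1 → 10 = k.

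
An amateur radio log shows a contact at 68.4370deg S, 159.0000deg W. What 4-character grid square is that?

BC01

Add 180° to longitude and 90° to latitude: 21.00, 21.56.
Field (20°×10°, letters A–R): 21.00/20 → 1 → B, 21.56/10 → 2 → C; chars BC.
Square (2°×1°, digits 0–9): 1.00/2 → 0, 1.56/1 → 1; chars 01.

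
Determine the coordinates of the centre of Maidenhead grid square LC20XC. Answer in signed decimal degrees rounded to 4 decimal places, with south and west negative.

Field L=11, C=2: +11·20° lon, +2·10° lat → SW at lon 40°, lat -70°.
Square 2, 0: +2·2° lon, +0·1° lat → SW at lon 44°, lat -70°.
Subsquare x=23, c=2: +23·0.0833333° lon, +2·0.0416667° lat → SW at lon 45.9167°, lat -69.9167°.
Cell spans 0.0833333° lon × 0.0416667° lat. Centre is SW corner plus half of each.
latitude -69.8958, longitude 45.9583.

-69.8958, 45.9583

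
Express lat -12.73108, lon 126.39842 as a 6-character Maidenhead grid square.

PH37eg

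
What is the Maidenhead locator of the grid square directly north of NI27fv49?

Latitude extended square 9; +1 → 10, wraps to 0, carry into subsquare.
Latitude subsquare v = 21; +1 → 22 = w.
The longitude characters are unchanged.

NI27fw40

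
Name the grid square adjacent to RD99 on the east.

AD09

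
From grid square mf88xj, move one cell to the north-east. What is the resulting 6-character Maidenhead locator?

Longitude subsquare x = 23; +1 → 24, wraps to 0 = a, carry into square.
Longitude square 8; +1 → 9.
Latitude subsquare j = 9; +1 → 10 = k.

MF98ak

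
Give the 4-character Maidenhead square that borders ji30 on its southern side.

JH39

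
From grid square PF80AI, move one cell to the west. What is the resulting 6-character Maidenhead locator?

PF70xi

Longitude subsquare a = 0; −1 → -1, wraps to 23 = x, carry into square.
Longitude square 8; −1 → 7.
The latitude characters are unchanged.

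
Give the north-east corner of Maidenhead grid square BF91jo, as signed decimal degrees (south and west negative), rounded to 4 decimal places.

-38.3750, -141.1667

Field B=1, F=5: +1·20° lon, +5·10° lat → SW at lon -160°, lat -40°.
Square 9, 1: +9·2° lon, +1·1° lat → SW at lon -142°, lat -39°.
Subsquare j=9, o=14: +9·0.0833333° lon, +14·0.0416667° lat → SW at lon -141.25°, lat -38.4167°.
Cell spans 0.0833333° lon × 0.0416667° lat. NE corner is SW corner plus one full cell.
latitude -38.3750, longitude -141.1667.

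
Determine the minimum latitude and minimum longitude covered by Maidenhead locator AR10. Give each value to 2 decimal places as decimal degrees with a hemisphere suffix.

80.00° N, 178.00° W

Field A=0, R=17: +0·20° lon, +17·10° lat → SW at lon -180°, lat 80°.
Square 1, 0: +1·2° lon, +0·1° lat → SW at lon -178°, lat 80°.
latitude 80.00° N, longitude 178.00° W.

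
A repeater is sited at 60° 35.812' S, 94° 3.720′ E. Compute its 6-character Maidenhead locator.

NC79aj

Offset from 180°W / 90°S: lon 274.0620°, lat 29.4031°.
Field: 274.0620/20 → 13 → N, 29.4031/10 → 2 → C; chars NC.
Square: 14.0620/2 → 7, 9.4031/1 → 9; chars 79.
Subsquare: 0.0620/0.0833333 → 0 → a, 0.4031/0.0416667 → 9 → j; chars aj.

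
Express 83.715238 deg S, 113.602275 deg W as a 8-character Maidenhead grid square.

DA36eg78

Shift to the Maidenhead origin (180°W, 90°S): lon 66.39772, lat 6.28476.
Field: 66.39772/20 → 3 → D, 6.28476/10 → 0 → A; chars DA.
Square: 6.39772/2 → 3, 6.28476/1 → 6; chars 36.
Subsquare: 0.39772/0.0833333 → 4 → e, 0.28476/0.0416667 → 6 → g; chars eg.
Extended square: 0.06439/0.00833333 → 7, 0.03476/0.00416667 → 8; chars 78.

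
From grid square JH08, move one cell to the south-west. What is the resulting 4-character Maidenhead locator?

Longitude square 0; −1 → -1, wraps to 9, carry into field.
Longitude field J = 9; −1 → 8 = I.
Latitude square 8; −1 → 7.

IH97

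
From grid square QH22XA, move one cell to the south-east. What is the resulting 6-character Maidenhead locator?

QH31ax

Longitude subsquare x = 23; +1 → 24, wraps to 0 = a, carry into square.
Longitude square 2; +1 → 3.
Latitude subsquare a = 0; −1 → -1, wraps to 23 = x, carry into square.
Latitude square 2; −1 → 1.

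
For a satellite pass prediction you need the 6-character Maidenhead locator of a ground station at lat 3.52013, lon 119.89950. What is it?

Shift to the Maidenhead origin (180°W, 90°S): lon 299.8995, lat 93.5201.
Field (20°×10°, letters A–R): lon ⌊299.8995/20⌋ = 14 → O; lat ⌊93.5201/10⌋ = 9 → J.
Square (2°×1°, digits 0–9): lon ⌊19.8995/2⌋ = 9; lat ⌊3.5201/1⌋ = 3.
Subsquare (5′×2.5′, letters a–x): lon ⌊1.8995/0.0833333⌋ = 22 → w; lat ⌊0.5201/0.0416667⌋ = 12 → m.

OJ93wm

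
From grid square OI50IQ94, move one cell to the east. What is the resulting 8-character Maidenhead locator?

OI50jq04

Longitude extended square 9; +1 → 10, wraps to 0, carry into subsquare.
Longitude subsquare i = 8; +1 → 9 = j.
The latitude characters are unchanged.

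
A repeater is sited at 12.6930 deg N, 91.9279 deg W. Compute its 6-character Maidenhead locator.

Offset from 180°W / 90°S: lon 88.0721°, lat 102.6930°.
Field (20°×10°, letters A–R): lon ⌊88.0721/20⌋ = 4 → E; lat ⌊102.6930/10⌋ = 10 → K.
Square (2°×1°, digits 0–9): lon ⌊8.0721/2⌋ = 4; lat ⌊2.6930/1⌋ = 2.
Subsquare (5′×2.5′, letters a–x): lon ⌊0.0721/0.0833333⌋ = 0 → a; lat ⌊0.6930/0.0416667⌋ = 16 → q.

EK42aq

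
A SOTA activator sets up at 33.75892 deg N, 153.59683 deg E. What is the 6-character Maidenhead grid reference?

QM63ts

Shift to the Maidenhead origin (180°W, 90°S): lon 333.5968, lat 123.7589.
Field (20°×10°, letters A–R): lon ⌊333.5968/20⌋ = 16 → Q; lat ⌊123.7589/10⌋ = 12 → M.
Square (2°×1°, digits 0–9): lon ⌊13.5968/2⌋ = 6; lat ⌊3.7589/1⌋ = 3.
Subsquare (5′×2.5′, letters a–x): lon ⌊1.5968/0.0833333⌋ = 19 → t; lat ⌊0.7589/0.0416667⌋ = 18 → s.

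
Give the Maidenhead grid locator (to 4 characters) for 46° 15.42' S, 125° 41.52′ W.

Shift to the Maidenhead origin (180°W, 90°S): lon 54.31, lat 43.74.
Field (20°×10°, letters A–R): 54.31/20 → 2 → C, 43.74/10 → 4 → E; chars CE.
Square (2°×1°, digits 0–9): 14.31/2 → 7, 3.74/1 → 3; chars 73.

CE73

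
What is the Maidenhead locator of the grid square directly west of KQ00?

JQ90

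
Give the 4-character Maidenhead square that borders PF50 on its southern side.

Latitude square 0; −1 → -1, wraps to 9, carry into field.
Latitude field F = 5; −1 → 4 = E.
The longitude characters are unchanged.

PE59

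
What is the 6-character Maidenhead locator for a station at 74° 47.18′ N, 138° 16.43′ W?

Offset from 180°W / 90°S: lon 41.7262°, lat 164.7863°.
Field: 41.7262/20 → 2 → C, 164.7863/10 → 16 → Q; chars CQ.
Square: 1.7262/2 → 0, 4.7863/1 → 4; chars 04.
Subsquare: 1.7262/0.0833333 → 20 → u, 0.7863/0.0416667 → 18 → s; chars us.

CQ04us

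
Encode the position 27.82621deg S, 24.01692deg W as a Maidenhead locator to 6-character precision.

Offset from 180°W / 90°S: lon 155.9831°, lat 62.1738°.
Field: 155.9831/20 → 7 → H, 62.1738/10 → 6 → G; chars HG.
Square: 15.9831/2 → 7, 2.1738/1 → 2; chars 72.
Subsquare: 1.9831/0.0833333 → 23 → x, 0.1738/0.0416667 → 4 → e; chars xe.

HG72xe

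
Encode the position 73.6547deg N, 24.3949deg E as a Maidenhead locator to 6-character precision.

KQ23ep

Offset from 180°W / 90°S: lon 204.3949°, lat 163.6547°.
Field: 204.3949/20 → 10 → K, 163.6547/10 → 16 → Q; chars KQ.
Square: 4.3949/2 → 2, 3.6547/1 → 3; chars 23.
Subsquare: 0.3949/0.0833333 → 4 → e, 0.6547/0.0416667 → 15 → p; chars ep.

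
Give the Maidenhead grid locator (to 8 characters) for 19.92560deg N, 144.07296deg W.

Add 180° to longitude and 90° to latitude: 35.92704, 109.92560.
Field (20°×10°, letters A–R): 35.92704/20 → 1 → B, 109.92560/10 → 10 → K; chars BK.
Square (2°×1°, digits 0–9): 15.92704/2 → 7, 9.92560/1 → 9; chars 79.
Subsquare (5′×2.5′, letters a–x): 1.92704/0.0833333 → 23 → x, 0.92560/0.0416667 → 22 → w; chars xw.
Extended square (30″×15″, digits 0–9): 0.01037/0.00833333 → 1, 0.00893/0.00416667 → 2; chars 12.

BK79xw12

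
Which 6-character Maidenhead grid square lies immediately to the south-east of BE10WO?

Longitude subsquare w = 22; +1 → 23 = x.
Latitude subsquare o = 14; −1 → 13 = n.

BE10xn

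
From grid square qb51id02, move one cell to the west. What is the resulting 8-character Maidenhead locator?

QB51hd92

Longitude extended square 0; −1 → -1, wraps to 9, carry into subsquare.
Longitude subsquare i = 8; −1 → 7 = h.
The latitude characters are unchanged.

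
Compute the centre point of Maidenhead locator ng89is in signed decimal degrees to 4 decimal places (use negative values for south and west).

Field N=13, G=6: +13·20° lon, +6·10° lat → SW at lon 80°, lat -30°.
Square 8, 9: +8·2° lon, +9·1° lat → SW at lon 96°, lat -21°.
Subsquare i=8, s=18: +8·0.0833333° lon, +18·0.0416667° lat → SW at lon 96.6667°, lat -20.25°.
Cell spans 0.0833333° lon × 0.0416667° lat. Centre is SW corner plus half of each.
latitude -20.2292, longitude 96.7083.

-20.2292, 96.7083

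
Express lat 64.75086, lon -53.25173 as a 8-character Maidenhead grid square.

Shift to the Maidenhead origin (180°W, 90°S): lon 126.74827, lat 154.75086.
Field: 126.74827/20 → 6 → G, 154.75086/10 → 15 → P; chars GP.
Square: 6.74827/2 → 3, 4.75086/1 → 4; chars 34.
Subsquare: 0.74827/0.0833333 → 8 → i, 0.75086/0.0416667 → 18 → s; chars is.
Extended square: 0.08160/0.00833333 → 9, 0.00086/0.00416667 → 0; chars 90.

GP34is90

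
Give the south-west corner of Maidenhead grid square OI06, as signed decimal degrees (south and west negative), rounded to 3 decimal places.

-4.000, 100.000

Field O=14, I=8: +14·20° lon, +8·10° lat → SW at lon 100°, lat -10°.
Square 0, 6: +0·2° lon, +6·1° lat → SW at lon 100°, lat -4°.
latitude -4.000, longitude 100.000.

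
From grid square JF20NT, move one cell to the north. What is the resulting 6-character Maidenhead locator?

JF20nu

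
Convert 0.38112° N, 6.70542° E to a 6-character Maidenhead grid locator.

JJ30ij

Shift to the Maidenhead origin (180°W, 90°S): lon 186.7054, lat 90.3811.
Field: lon ⌊186.7054/20⌋ = 9 → J; lat ⌊90.3811/10⌋ = 9 → J.
Square: lon ⌊6.7054/2⌋ = 3; lat ⌊0.3811/1⌋ = 0.
Subsquare: lon ⌊0.7054/0.0833333⌋ = 8 → i; lat ⌊0.3811/0.0416667⌋ = 9 → j.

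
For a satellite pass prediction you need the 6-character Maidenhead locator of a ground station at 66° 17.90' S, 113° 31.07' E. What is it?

Offset from 180°W / 90°S: lon 293.5178°, lat 23.7017°.
Field: lon ⌊293.5178/20⌋ = 14 → O; lat ⌊23.7017/10⌋ = 2 → C.
Square: lon ⌊13.5178/2⌋ = 6; lat ⌊3.7017/1⌋ = 3.
Subsquare: lon ⌊1.5178/0.0833333⌋ = 18 → s; lat ⌊0.7017/0.0416667⌋ = 16 → q.

OC63sq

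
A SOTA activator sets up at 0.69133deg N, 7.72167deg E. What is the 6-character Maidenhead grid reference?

JJ30uq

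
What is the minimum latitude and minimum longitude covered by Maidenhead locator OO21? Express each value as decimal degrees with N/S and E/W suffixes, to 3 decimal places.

51.000° N, 104.000° E

Field O=14, O=14: +14·20° lon, +14·10° lat → SW at lon 100°, lat 50°.
Square 2, 1: +2·2° lon, +1·1° lat → SW at lon 104°, lat 51°.
latitude 51.000° N, longitude 104.000° E.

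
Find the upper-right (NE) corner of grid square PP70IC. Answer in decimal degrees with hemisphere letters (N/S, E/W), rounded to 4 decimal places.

60.1250° N, 134.7500° E

Field P=15, P=15: +15·20° lon, +15·10° lat → SW at lon 120°, lat 60°.
Square 7, 0: +7·2° lon, +0·1° lat → SW at lon 134°, lat 60°.
Subsquare i=8, c=2: +8·0.0833333° lon, +2·0.0416667° lat → SW at lon 134.667°, lat 60.0833°.
Cell spans 0.0833333° lon × 0.0416667° lat. NE corner is SW corner plus one full cell.
latitude 60.1250° N, longitude 134.7500° E.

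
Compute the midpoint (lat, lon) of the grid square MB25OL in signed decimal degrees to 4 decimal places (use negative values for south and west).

-74.5208, 65.2083

Field M=12, B=1: +12·20° lon, +1·10° lat → SW at lon 60°, lat -80°.
Square 2, 5: +2·2° lon, +5·1° lat → SW at lon 64°, lat -75°.
Subsquare o=14, l=11: +14·0.0833333° lon, +11·0.0416667° lat → SW at lon 65.1667°, lat -74.5417°.
Cell spans 0.0833333° lon × 0.0416667° lat. Centre is SW corner plus half of each.
latitude -74.5208, longitude 65.2083.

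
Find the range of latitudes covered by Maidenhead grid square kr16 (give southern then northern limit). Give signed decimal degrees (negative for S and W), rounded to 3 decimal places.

86.000, 87.000

Field K=10, R=17: +10·20° lon, +17·10° lat → SW at lon 20°, lat 80°.
Square 1, 6: +1·2° lon, +6·1° lat → SW at lon 22°, lat 86°.
Cell spans 2° lon × 1° lat.
south 86.000, north 87.000.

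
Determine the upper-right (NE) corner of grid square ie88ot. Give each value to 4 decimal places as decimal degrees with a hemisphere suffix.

41.1667° S, 2.7500° W

Field I=8, E=4: +8·20° lon, +4·10° lat → SW at lon -20°, lat -50°.
Square 8, 8: +8·2° lon, +8·1° lat → SW at lon -4°, lat -42°.
Subsquare o=14, t=19: +14·0.0833333° lon, +19·0.0416667° lat → SW at lon -2.83333°, lat -41.2083°.
Cell spans 0.0833333° lon × 0.0416667° lat. NE corner is SW corner plus one full cell.
latitude 41.1667° S, longitude 2.7500° W.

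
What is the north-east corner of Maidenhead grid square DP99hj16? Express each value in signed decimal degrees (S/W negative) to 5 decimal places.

Field D=3, P=15: +3·20° lon, +15·10° lat → SW at lon -120°, lat 60°.
Square 9, 9: +9·2° lon, +9·1° lat → SW at lon -102°, lat 69°.
Subsquare h=7, j=9: +7·0.0833333° lon, +9·0.0416667° lat → SW at lon -101.417°, lat 69.375°.
Extended square 1, 6: +1·0.00833333° lon, +6·0.00416667° lat → SW at lon -101.408°, lat 69.4°.
Cell spans 0.00833333° lon × 0.00416667° lat. NE corner is SW corner plus one full cell.
latitude 69.40417, longitude -101.40000.

69.40417, -101.40000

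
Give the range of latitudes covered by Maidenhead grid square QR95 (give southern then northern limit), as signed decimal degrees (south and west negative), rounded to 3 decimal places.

Field Q=16, R=17: +16·20° lon, +17·10° lat → SW at lon 140°, lat 80°.
Square 9, 5: +9·2° lon, +5·1° lat → SW at lon 158°, lat 85°.
Cell spans 2° lon × 1° lat.
south 85.000, north 86.000.

85.000, 86.000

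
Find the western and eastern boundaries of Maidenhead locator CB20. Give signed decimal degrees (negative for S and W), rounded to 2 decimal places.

-136.00, -134.00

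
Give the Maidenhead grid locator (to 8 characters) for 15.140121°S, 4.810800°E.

Add 180° to longitude and 90° to latitude: 184.81080, 74.85988.
Field: lon ⌊184.81080/20⌋ = 9 → J; lat ⌊74.85988/10⌋ = 7 → H.
Square: lon ⌊4.81080/2⌋ = 2; lat ⌊4.85988/1⌋ = 4.
Subsquare: lon ⌊0.81080/0.0833333⌋ = 9 → j; lat ⌊0.85988/0.0416667⌋ = 20 → u.
Extended square: lon ⌊0.06080/0.00833333⌋ = 7; lat ⌊0.02655/0.00416667⌋ = 6.

JH24ju76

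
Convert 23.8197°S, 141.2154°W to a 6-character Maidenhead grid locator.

Shift to the Maidenhead origin (180°W, 90°S): lon 38.7846, lat 66.1803.
Field (20°×10°, letters A–R): 38.7846/20 → 1 → B, 66.1803/10 → 6 → G; chars BG.
Square (2°×1°, digits 0–9): 18.7846/2 → 9, 6.1803/1 → 6; chars 96.
Subsquare (5′×2.5′, letters a–x): 0.7846/0.0833333 → 9 → j, 0.1803/0.0416667 → 4 → e; chars je.

BG96je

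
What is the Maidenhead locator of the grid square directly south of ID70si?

Latitude subsquare i = 8; −1 → 7 = h.
The longitude characters are unchanged.

ID70sh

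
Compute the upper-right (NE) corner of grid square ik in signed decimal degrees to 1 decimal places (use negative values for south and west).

20.0, 0.0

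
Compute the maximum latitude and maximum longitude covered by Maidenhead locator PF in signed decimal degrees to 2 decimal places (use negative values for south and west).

Field P=15, F=5: +15·20° lon, +5·10° lat → SW at lon 120°, lat -40°.
Cell spans 20° lon × 10° lat. NE corner is SW corner plus one full cell.
latitude -30.00, longitude 140.00.

-30.00, 140.00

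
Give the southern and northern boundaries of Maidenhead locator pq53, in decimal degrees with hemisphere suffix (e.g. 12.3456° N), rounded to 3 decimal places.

Field P=15, Q=16: +15·20° lon, +16·10° lat → SW at lon 120°, lat 70°.
Square 5, 3: +5·2° lon, +3·1° lat → SW at lon 130°, lat 73°.
Cell spans 2° lon × 1° lat.
south 73.000° N, north 74.000° N.

73.000° N, 74.000° N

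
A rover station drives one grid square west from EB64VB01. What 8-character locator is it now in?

EB64ub91

Longitude extended square 0; −1 → -1, wraps to 9, carry into subsquare.
Longitude subsquare v = 21; −1 → 20 = u.
The latitude characters are unchanged.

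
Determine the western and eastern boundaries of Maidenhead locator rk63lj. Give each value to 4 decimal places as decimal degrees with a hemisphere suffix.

172.9167° E, 173.0000° E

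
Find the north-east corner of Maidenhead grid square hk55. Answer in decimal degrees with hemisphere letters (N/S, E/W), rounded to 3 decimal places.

16.000° N, 28.000° W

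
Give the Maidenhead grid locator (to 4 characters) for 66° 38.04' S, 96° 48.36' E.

Offset from 180°W / 90°S: lon 276.81°, lat 23.37°.
Field: 276.81/20 → 13 → N, 23.37/10 → 2 → C; chars NC.
Square: 16.81/2 → 8, 3.37/1 → 3; chars 83.

NC83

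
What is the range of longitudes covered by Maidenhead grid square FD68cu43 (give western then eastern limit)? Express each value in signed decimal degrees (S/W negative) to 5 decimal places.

-67.80000, -67.79167

Field F=5, D=3: +5·20° lon, +3·10° lat → SW at lon -80°, lat -60°.
Square 6, 8: +6·2° lon, +8·1° lat → SW at lon -68°, lat -52°.
Subsquare c=2, u=20: +2·0.0833333° lon, +20·0.0416667° lat → SW at lon -67.8333°, lat -51.1667°.
Extended square 4, 3: +4·0.00833333° lon, +3·0.00416667° lat → SW at lon -67.8°, lat -51.1542°.
Cell spans 0.00833333° lon × 0.00416667° lat.
west -67.80000, east -67.79167.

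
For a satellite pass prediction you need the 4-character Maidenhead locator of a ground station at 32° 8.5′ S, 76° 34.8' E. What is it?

MF87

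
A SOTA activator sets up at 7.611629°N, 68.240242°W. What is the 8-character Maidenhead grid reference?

FJ57vo16

Offset from 180°W / 90°S: lon 111.75976°, lat 97.61163°.
Field: lon ⌊111.75976/20⌋ = 5 → F; lat ⌊97.61163/10⌋ = 9 → J.
Square: lon ⌊11.75976/2⌋ = 5; lat ⌊7.61163/1⌋ = 7.
Subsquare: lon ⌊1.75976/0.0833333⌋ = 21 → v; lat ⌊0.61163/0.0416667⌋ = 14 → o.
Extended square: lon ⌊0.00976/0.00833333⌋ = 1; lat ⌊0.02830/0.00416667⌋ = 6.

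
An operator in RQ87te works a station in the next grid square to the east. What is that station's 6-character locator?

Longitude subsquare t = 19; +1 → 20 = u.
The latitude characters are unchanged.

RQ87ue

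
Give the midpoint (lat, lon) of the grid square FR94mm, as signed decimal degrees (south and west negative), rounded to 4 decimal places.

84.5208, -60.9583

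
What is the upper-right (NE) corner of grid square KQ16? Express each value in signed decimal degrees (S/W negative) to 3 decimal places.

Field K=10, Q=16: +10·20° lon, +16·10° lat → SW at lon 20°, lat 70°.
Square 1, 6: +1·2° lon, +6·1° lat → SW at lon 22°, lat 76°.
Cell spans 2° lon × 1° lat. NE corner is SW corner plus one full cell.
latitude 77.000, longitude 24.000.

77.000, 24.000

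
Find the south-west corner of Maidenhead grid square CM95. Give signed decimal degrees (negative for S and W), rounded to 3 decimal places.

Field C=2, M=12: +2·20° lon, +12·10° lat → SW at lon -140°, lat 30°.
Square 9, 5: +9·2° lon, +5·1° lat → SW at lon -122°, lat 35°.
latitude 35.000, longitude -122.000.

35.000, -122.000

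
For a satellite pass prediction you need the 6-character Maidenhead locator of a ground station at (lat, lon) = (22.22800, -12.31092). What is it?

IL32uf

Offset from 180°W / 90°S: lon 167.6891°, lat 112.2280°.
Field: lon ⌊167.6891/20⌋ = 8 → I; lat ⌊112.2280/10⌋ = 11 → L.
Square: lon ⌊7.6891/2⌋ = 3; lat ⌊2.2280/1⌋ = 2.
Subsquare: lon ⌊1.6891/0.0833333⌋ = 20 → u; lat ⌊0.2280/0.0416667⌋ = 5 → f.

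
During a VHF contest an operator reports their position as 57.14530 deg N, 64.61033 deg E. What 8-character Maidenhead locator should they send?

Offset from 180°W / 90°S: lon 244.61033°, lat 147.14530°.
Field: 244.61033/20 → 12 → M, 147.14530/10 → 14 → O; chars MO.
Square: 4.61033/2 → 2, 7.14530/1 → 7; chars 27.
Subsquare: 0.61033/0.0833333 → 7 → h, 0.14530/0.0416667 → 3 → d; chars hd.
Extended square: 0.02700/0.00833333 → 3, 0.02030/0.00416667 → 4; chars 34.

MO27hd34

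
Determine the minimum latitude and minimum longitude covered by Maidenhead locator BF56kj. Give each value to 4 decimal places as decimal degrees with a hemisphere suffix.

33.6250° S, 149.1667° W

Field B=1, F=5: +1·20° lon, +5·10° lat → SW at lon -160°, lat -40°.
Square 5, 6: +5·2° lon, +6·1° lat → SW at lon -150°, lat -34°.
Subsquare k=10, j=9: +10·0.0833333° lon, +9·0.0416667° lat → SW at lon -149.167°, lat -33.625°.
latitude 33.6250° S, longitude 149.1667° W.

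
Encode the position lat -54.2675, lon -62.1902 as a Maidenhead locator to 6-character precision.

FD85vr

Add 180° to longitude and 90° to latitude: 117.8098, 35.7325.
Field: lon ⌊117.8098/20⌋ = 5 → F; lat ⌊35.7325/10⌋ = 3 → D.
Square: lon ⌊17.8098/2⌋ = 8; lat ⌊5.7325/1⌋ = 5.
Subsquare: lon ⌊1.8098/0.0833333⌋ = 21 → v; lat ⌊0.7325/0.0416667⌋ = 17 → r.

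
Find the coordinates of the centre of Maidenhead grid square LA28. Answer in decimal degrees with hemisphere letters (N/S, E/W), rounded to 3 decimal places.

Field L=11, A=0: +11·20° lon, +0·10° lat → SW at lon 40°, lat -90°.
Square 2, 8: +2·2° lon, +8·1° lat → SW at lon 44°, lat -82°.
Cell spans 2° lon × 1° lat. Centre is SW corner plus half of each.
latitude 81.500° S, longitude 45.000° E.

81.500° S, 45.000° E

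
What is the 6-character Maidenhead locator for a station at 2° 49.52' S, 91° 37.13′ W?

Add 180° to longitude and 90° to latitude: 88.3812, 87.1747.
Field (20°×10°, letters A–R): lon ⌊88.3812/20⌋ = 4 → E; lat ⌊87.1747/10⌋ = 8 → I.
Square (2°×1°, digits 0–9): lon ⌊8.3812/2⌋ = 4; lat ⌊7.1747/1⌋ = 7.
Subsquare (5′×2.5′, letters a–x): lon ⌊0.3812/0.0833333⌋ = 4 → e; lat ⌊0.1747/0.0416667⌋ = 4 → e.

EI47ee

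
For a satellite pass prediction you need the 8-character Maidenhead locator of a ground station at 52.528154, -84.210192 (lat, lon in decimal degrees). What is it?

EO72vm46

Offset from 180°W / 90°S: lon 95.78981°, lat 142.52815°.
Field: lon ⌊95.78981/20⌋ = 4 → E; lat ⌊142.52815/10⌋ = 14 → O.
Square: lon ⌊15.78981/2⌋ = 7; lat ⌊2.52815/1⌋ = 2.
Subsquare: lon ⌊1.78981/0.0833333⌋ = 21 → v; lat ⌊0.52815/0.0416667⌋ = 12 → m.
Extended square: lon ⌊0.03981/0.00833333⌋ = 4; lat ⌊0.02815/0.00416667⌋ = 6.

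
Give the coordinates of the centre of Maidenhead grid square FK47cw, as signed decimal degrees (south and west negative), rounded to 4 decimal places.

17.9375, -71.7917

Field F=5, K=10: +5·20° lon, +10·10° lat → SW at lon -80°, lat 10°.
Square 4, 7: +4·2° lon, +7·1° lat → SW at lon -72°, lat 17°.
Subsquare c=2, w=22: +2·0.0833333° lon, +22·0.0416667° lat → SW at lon -71.8333°, lat 17.9167°.
Cell spans 0.0833333° lon × 0.0416667° lat. Centre is SW corner plus half of each.
latitude 17.9375, longitude -71.7917.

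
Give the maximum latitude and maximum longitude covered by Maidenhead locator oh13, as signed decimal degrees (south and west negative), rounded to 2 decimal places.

-16.00, 104.00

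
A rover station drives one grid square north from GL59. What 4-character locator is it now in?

GM50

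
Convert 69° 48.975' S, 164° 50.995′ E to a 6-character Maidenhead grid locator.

Shift to the Maidenhead origin (180°W, 90°S): lon 344.8499, lat 20.1838.
Field (20°×10°, letters A–R): 344.8499/20 → 17 → R, 20.1838/10 → 2 → C; chars RC.
Square (2°×1°, digits 0–9): 4.8499/2 → 2, 0.1838/1 → 0; chars 20.
Subsquare (5′×2.5′, letters a–x): 0.8499/0.0833333 → 10 → k, 0.1838/0.0416667 → 4 → e; chars ke.

RC20ke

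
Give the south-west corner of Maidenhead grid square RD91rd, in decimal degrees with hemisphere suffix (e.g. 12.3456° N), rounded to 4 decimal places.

58.8750° S, 179.4167° E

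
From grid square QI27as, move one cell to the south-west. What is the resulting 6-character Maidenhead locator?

QI17xr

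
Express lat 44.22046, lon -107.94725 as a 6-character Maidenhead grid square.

Offset from 180°W / 90°S: lon 72.0528°, lat 134.2205°.
Field: 72.0528/20 → 3 → D, 134.2205/10 → 13 → N; chars DN.
Square: 12.0528/2 → 6, 4.2205/1 → 4; chars 64.
Subsquare: 0.0528/0.0833333 → 0 → a, 0.2205/0.0416667 → 5 → f; chars af.

DN64af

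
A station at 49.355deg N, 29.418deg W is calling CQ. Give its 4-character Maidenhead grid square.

HN59

Offset from 180°W / 90°S: lon 150.58°, lat 139.35°.
Field: 150.58/20 → 7 → H, 139.35/10 → 13 → N; chars HN.
Square: 10.58/2 → 5, 9.35/1 → 9; chars 59.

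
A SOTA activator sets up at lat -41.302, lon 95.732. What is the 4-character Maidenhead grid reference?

NE78

Add 180° to longitude and 90° to latitude: 275.73, 48.70.
Field (20°×10°, letters A–R): lon ⌊275.73/20⌋ = 13 → N; lat ⌊48.70/10⌋ = 4 → E.
Square (2°×1°, digits 0–9): lon ⌊15.73/2⌋ = 7; lat ⌊8.70/1⌋ = 8.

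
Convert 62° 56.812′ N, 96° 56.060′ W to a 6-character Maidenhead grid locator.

Add 180° to longitude and 90° to latitude: 83.0657, 152.9469.
Field: 83.0657/20 → 4 → E, 152.9469/10 → 15 → P; chars EP.
Square: 3.0657/2 → 1, 2.9469/1 → 2; chars 12.
Subsquare: 1.0657/0.0833333 → 12 → m, 0.9469/0.0416667 → 22 → w; chars mw.

EP12mw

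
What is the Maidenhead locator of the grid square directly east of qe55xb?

Longitude subsquare x = 23; +1 → 24, wraps to 0 = a, carry into square.
Longitude square 5; +1 → 6.
The latitude characters are unchanged.

QE65ab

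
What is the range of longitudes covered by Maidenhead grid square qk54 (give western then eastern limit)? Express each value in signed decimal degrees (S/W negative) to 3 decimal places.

150.000, 152.000

Field Q=16, K=10: +16·20° lon, +10·10° lat → SW at lon 140°, lat 10°.
Square 5, 4: +5·2° lon, +4·1° lat → SW at lon 150°, lat 14°.
Cell spans 2° lon × 1° lat.
west 150.000, east 152.000.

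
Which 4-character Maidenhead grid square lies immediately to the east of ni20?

NI30

Longitude square 2; +1 → 3.
The latitude characters are unchanged.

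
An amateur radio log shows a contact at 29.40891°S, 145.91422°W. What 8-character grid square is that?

BG70bo01

Add 180° to longitude and 90° to latitude: 34.08578, 60.59109.
Field: 34.08578/20 → 1 → B, 60.59109/10 → 6 → G; chars BG.
Square: 14.08578/2 → 7, 0.59109/1 → 0; chars 70.
Subsquare: 0.08578/0.0833333 → 1 → b, 0.59109/0.0416667 → 14 → o; chars bo.
Extended square: 0.00245/0.00833333 → 0, 0.00776/0.00416667 → 1; chars 01.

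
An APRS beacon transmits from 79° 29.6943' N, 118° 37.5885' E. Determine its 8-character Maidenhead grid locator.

OQ99hl58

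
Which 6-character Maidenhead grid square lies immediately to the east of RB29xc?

RB39ac

Longitude subsquare x = 23; +1 → 24, wraps to 0 = a, carry into square.
Longitude square 2; +1 → 3.
The latitude characters are unchanged.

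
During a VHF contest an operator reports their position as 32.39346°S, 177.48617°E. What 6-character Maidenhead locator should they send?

Add 180° to longitude and 90° to latitude: 357.4862, 57.6065.
Field: 357.4862/20 → 17 → R, 57.6065/10 → 5 → F; chars RF.
Square: 17.4862/2 → 8, 7.6065/1 → 7; chars 87.
Subsquare: 1.4862/0.0833333 → 17 → r, 0.6065/0.0416667 → 14 → o; chars ro.

RF87ro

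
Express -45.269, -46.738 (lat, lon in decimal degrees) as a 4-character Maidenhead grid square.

Shift to the Maidenhead origin (180°W, 90°S): lon 133.26, lat 44.73.
Field (20°×10°, letters A–R): lon ⌊133.26/20⌋ = 6 → G; lat ⌊44.73/10⌋ = 4 → E.
Square (2°×1°, digits 0–9): lon ⌊13.26/2⌋ = 6; lat ⌊4.73/1⌋ = 4.

GE64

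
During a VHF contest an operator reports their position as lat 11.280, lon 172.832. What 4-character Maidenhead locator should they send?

Shift to the Maidenhead origin (180°W, 90°S): lon 352.83, lat 101.28.
Field: 352.83/20 → 17 → R, 101.28/10 → 10 → K; chars RK.
Square: 12.83/2 → 6, 1.28/1 → 1; chars 61.

RK61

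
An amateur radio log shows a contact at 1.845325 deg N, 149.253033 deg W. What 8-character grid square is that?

Add 180° to longitude and 90° to latitude: 30.74697, 91.84533.
Field: 30.74697/20 → 1 → B, 91.84533/10 → 9 → J; chars BJ.
Square: 10.74697/2 → 5, 1.84533/1 → 1; chars 51.
Subsquare: 0.74697/0.0833333 → 8 → i, 0.84533/0.0416667 → 20 → u; chars iu.
Extended square: 0.08030/0.00833333 → 9, 0.01199/0.00416667 → 2; chars 92.

BJ51iu92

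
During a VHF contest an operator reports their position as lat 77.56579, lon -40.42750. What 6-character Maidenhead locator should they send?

GQ97sn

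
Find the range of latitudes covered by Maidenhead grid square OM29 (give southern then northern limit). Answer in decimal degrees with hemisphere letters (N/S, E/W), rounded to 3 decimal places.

39.000° N, 40.000° N

Field O=14, M=12: +14·20° lon, +12·10° lat → SW at lon 100°, lat 30°.
Square 2, 9: +2·2° lon, +9·1° lat → SW at lon 104°, lat 39°.
Cell spans 2° lon × 1° lat.
south 39.000° N, north 40.000° N.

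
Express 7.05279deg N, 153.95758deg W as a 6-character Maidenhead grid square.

Add 180° to longitude and 90° to latitude: 26.0424, 97.0528.
Field: 26.0424/20 → 1 → B, 97.0528/10 → 9 → J; chars BJ.
Square: 6.0424/2 → 3, 7.0528/1 → 7; chars 37.
Subsquare: 0.0424/0.0833333 → 0 → a, 0.0528/0.0416667 → 1 → b; chars ab.

BJ37ab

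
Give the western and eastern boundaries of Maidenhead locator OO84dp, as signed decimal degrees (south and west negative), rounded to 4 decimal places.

116.2500, 116.3333

Field O=14, O=14: +14·20° lon, +14·10° lat → SW at lon 100°, lat 50°.
Square 8, 4: +8·2° lon, +4·1° lat → SW at lon 116°, lat 54°.
Subsquare d=3, p=15: +3·0.0833333° lon, +15·0.0416667° lat → SW at lon 116.25°, lat 54.625°.
Cell spans 0.0833333° lon × 0.0416667° lat.
west 116.2500, east 116.3333.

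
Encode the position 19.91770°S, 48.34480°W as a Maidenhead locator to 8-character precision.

GH50tb89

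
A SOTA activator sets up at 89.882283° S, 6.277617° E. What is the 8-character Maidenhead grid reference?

JA30dc38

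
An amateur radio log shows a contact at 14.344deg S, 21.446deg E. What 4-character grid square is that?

Shift to the Maidenhead origin (180°W, 90°S): lon 201.45, lat 75.66.
Field: 201.45/20 → 10 → K, 75.66/10 → 7 → H; chars KH.
Square: 1.45/2 → 0, 5.66/1 → 5; chars 05.

KH05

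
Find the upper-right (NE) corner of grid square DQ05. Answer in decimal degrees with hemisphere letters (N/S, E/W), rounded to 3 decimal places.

76.000° N, 118.000° W

Field D=3, Q=16: +3·20° lon, +16·10° lat → SW at lon -120°, lat 70°.
Square 0, 5: +0·2° lon, +5·1° lat → SW at lon -120°, lat 75°.
Cell spans 2° lon × 1° lat. NE corner is SW corner plus one full cell.
latitude 76.000° N, longitude 118.000° W.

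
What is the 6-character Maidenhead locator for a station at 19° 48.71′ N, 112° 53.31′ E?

Add 180° to longitude and 90° to latitude: 292.8885, 109.8118.
Field (20°×10°, letters A–R): lon ⌊292.8885/20⌋ = 14 → O; lat ⌊109.8118/10⌋ = 10 → K.
Square (2°×1°, digits 0–9): lon ⌊12.8885/2⌋ = 6; lat ⌊9.8118/1⌋ = 9.
Subsquare (5′×2.5′, letters a–x): lon ⌊0.8885/0.0833333⌋ = 10 → k; lat ⌊0.8118/0.0416667⌋ = 19 → t.

OK69kt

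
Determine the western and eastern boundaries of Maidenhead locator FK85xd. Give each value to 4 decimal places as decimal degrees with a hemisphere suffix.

62.0833° W, 62.0000° W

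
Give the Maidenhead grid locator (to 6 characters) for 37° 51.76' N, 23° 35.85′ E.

KM17tu

Shift to the Maidenhead origin (180°W, 90°S): lon 203.5975, lat 127.8627.
Field (20°×10°, letters A–R): lon ⌊203.5975/20⌋ = 10 → K; lat ⌊127.8627/10⌋ = 12 → M.
Square (2°×1°, digits 0–9): lon ⌊3.5975/2⌋ = 1; lat ⌊7.8627/1⌋ = 7.
Subsquare (5′×2.5′, letters a–x): lon ⌊1.5975/0.0833333⌋ = 19 → t; lat ⌊0.8627/0.0416667⌋ = 20 → u.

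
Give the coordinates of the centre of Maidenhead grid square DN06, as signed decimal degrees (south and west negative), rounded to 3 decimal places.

Field D=3, N=13: +3·20° lon, +13·10° lat → SW at lon -120°, lat 40°.
Square 0, 6: +0·2° lon, +6·1° lat → SW at lon -120°, lat 46°.
Cell spans 2° lon × 1° lat. Centre is SW corner plus half of each.
latitude 46.500, longitude -119.000.

46.500, -119.000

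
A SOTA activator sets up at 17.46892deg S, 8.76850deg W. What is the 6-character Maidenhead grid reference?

Offset from 180°W / 90°S: lon 171.2315°, lat 72.5311°.
Field: 171.2315/20 → 8 → I, 72.5311/10 → 7 → H; chars IH.
Square: 11.2315/2 → 5, 2.5311/1 → 2; chars 52.
Subsquare: 1.2315/0.0833333 → 14 → o, 0.5311/0.0416667 → 12 → m; chars om.

IH52om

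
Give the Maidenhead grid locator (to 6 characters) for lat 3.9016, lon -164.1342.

AJ73wv

Shift to the Maidenhead origin (180°W, 90°S): lon 15.8658, lat 93.9016.
Field (20°×10°, letters A–R): lon ⌊15.8658/20⌋ = 0 → A; lat ⌊93.9016/10⌋ = 9 → J.
Square (2°×1°, digits 0–9): lon ⌊15.8658/2⌋ = 7; lat ⌊3.9016/1⌋ = 3.
Subsquare (5′×2.5′, letters a–x): lon ⌊1.8658/0.0833333⌋ = 22 → w; lat ⌊0.9016/0.0416667⌋ = 21 → v.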